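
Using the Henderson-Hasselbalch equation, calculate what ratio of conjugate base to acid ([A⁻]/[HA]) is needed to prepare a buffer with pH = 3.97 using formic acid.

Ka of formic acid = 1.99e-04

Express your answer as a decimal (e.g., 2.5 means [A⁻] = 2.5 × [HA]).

pKa = -log(1.99e-04) = 3.7011. pH = pKa + log([A⁻]/[HA]), so log([A⁻]/[HA]) = pH − pKa = 3.97 − 3.7011 = 0.2689. [A⁻]/[HA] = 10^(0.2689) = 1.86

[A⁻]/[HA] = 1.86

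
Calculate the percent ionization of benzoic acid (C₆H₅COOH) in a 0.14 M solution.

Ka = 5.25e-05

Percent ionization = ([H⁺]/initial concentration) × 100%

Using Ka equilibrium: x² + Ka×x - Ka×C = 0. Solving: [H⁺] = 2.6850e-03. Percent = (2.6850e-03/0.14) × 100

Percent ionization = 1.92%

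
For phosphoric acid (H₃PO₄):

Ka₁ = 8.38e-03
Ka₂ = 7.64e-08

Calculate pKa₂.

pKa₂ = -log(Ka₂) = -log(7.64e-08) = 7.12.

pK_{a2} = 7.12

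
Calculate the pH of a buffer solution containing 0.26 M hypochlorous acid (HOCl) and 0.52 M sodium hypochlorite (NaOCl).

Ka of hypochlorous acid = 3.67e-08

pKa = -log(3.67e-08) = 7.44. pH = pKa + log([A⁻]/[HA]) = 7.44 + log(0.52/0.26)

pH = 7.74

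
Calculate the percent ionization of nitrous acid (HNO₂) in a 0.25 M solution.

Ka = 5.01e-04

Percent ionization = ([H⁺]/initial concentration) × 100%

Using Ka equilibrium: x² + Ka×x - Ka×C = 0. Solving: [H⁺] = 1.0944e-02. Percent = (1.0944e-02/0.25) × 100

Percent ionization = 4.38%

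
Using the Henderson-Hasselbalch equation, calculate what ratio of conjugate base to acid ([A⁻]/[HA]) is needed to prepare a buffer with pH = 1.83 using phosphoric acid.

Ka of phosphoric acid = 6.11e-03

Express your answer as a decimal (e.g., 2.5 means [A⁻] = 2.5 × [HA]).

pKa = -log(6.11e-03) = 2.2140. pH = pKa + log([A⁻]/[HA]), so log([A⁻]/[HA]) = pH − pKa = 1.83 − 2.2140 = -0.3840. [A⁻]/[HA] = 10^(-0.3840) = 0.413

[A⁻]/[HA] = 0.413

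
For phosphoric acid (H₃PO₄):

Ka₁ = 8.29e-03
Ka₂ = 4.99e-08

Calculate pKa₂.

pKa₂ = -log(Ka₂) = -log(4.99e-08) = 7.30.

pK_{a2} = 7.30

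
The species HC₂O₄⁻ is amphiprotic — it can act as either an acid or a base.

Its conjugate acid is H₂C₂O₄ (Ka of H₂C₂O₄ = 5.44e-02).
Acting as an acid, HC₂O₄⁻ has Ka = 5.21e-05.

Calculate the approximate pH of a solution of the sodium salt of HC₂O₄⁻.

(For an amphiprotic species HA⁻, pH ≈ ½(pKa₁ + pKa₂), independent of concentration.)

pKa₁ = -log(5.44e-02) = 1.26; pKa₂ = -log(5.21e-05) = 4.28. For an amphiprotic species, pH ≈ ½(pKa₁ + pKa₂) = ½(1.26 + 4.28) = 2.77.

pH = 2.77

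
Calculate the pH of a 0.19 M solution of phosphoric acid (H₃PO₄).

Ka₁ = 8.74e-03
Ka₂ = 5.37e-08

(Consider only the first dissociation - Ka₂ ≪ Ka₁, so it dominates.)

First dissociation dominates. From Ka₁ = [H⁺][HA⁻]/[H₂A], x² + Ka₁·x − Ka₁·C = 0 with C = 0.19 M and Ka₁ = 8.74e-03. Solving: [H⁺] = (−Ka₁ + √(Ka₁² + 4·Ka₁·C)) / 2 = 3.6614e-02 M. pH = -log(3.6614e-02) = 1.44.

pH = 1.44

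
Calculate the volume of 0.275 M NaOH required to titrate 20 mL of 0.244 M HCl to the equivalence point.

At equivalence: moles acid = moles base. moles HCl = 0.244 × 20/1000 = 0.00488 mol. V_base = moles / 0.275 × 1000 = 17.7 mL.

V_{base} = 17.7 mL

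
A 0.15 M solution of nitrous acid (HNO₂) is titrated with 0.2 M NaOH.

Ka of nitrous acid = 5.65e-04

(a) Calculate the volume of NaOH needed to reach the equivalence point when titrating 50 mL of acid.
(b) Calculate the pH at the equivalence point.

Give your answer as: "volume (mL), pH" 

moles acid = 0.15 × 50/1000 = 0.0075 mol; V_base = moles/0.2 × 1000 = 37.5 mL. At equivalence only the conjugate base is present: [A⁻] = 0.0075/0.087 = 8.5714e-02 M. Kb = Kw/Ka = 1.77e-11; [OH⁻] = √(Kb × [A⁻]) = 1.2317e-06; pOH = 5.91; pH = 14 - pOH = 8.09.

V = 37.5 mL, pH = 8.09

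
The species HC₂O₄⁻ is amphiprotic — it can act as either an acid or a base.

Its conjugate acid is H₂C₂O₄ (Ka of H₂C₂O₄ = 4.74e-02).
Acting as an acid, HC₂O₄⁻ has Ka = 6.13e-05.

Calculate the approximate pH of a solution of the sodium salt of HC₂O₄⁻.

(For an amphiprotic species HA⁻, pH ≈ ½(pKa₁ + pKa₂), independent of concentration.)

pKa₁ = -log(4.74e-02) = 1.32; pKa₂ = -log(6.13e-05) = 4.21. For an amphiprotic species, pH ≈ ½(pKa₁ + pKa₂) = ½(1.32 + 4.21) = 2.77.

pH = 2.77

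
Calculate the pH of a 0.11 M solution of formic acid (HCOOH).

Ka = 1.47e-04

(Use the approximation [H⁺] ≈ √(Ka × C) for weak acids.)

[H⁺] = √(Ka × C) = √(1.47e-04 × 0.11) = 4.0212e-03. pH = -log(4.0212e-03)

pH = 2.40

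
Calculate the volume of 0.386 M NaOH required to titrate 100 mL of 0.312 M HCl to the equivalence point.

At equivalence: moles acid = moles base. moles HCl = 0.312 × 100/1000 = 0.0312 mol. V_base = moles / 0.386 × 1000 = 80.8 mL.

V_{base} = 80.8 mL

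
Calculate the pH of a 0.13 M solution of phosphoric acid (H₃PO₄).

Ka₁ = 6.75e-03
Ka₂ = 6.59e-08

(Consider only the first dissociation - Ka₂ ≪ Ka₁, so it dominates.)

First dissociation dominates. From Ka₁ = [H⁺][HA⁻]/[H₂A], x² + Ka₁·x − Ka₁·C = 0 with C = 0.13 M and Ka₁ = 6.75e-03. Solving: [H⁺] = (−Ka₁ + √(Ka₁² + 4·Ka₁·C)) / 2 = 2.6439e-02 M. pH = -log(2.6439e-02) = 1.58.

pH = 1.58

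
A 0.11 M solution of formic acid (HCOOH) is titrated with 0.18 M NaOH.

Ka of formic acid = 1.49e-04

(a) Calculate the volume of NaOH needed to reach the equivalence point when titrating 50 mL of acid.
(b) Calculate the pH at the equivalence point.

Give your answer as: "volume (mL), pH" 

moles acid = 0.11 × 50/1000 = 0.0055 mol; V_base = moles/0.18 × 1000 = 30.6 mL. At equivalence only the conjugate base is present: [A⁻] = 0.0055/0.081 = 6.8276e-02 M. Kb = Kw/Ka = 6.71e-11; [OH⁻] = √(Kb × [A⁻]) = 2.1406e-06; pOH = 5.67; pH = 14 - pOH = 8.33.

V = 30.6 mL, pH = 8.33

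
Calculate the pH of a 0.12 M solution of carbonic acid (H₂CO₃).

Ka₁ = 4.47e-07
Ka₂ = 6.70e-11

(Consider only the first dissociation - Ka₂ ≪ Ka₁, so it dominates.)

First dissociation dominates. From Ka₁ = [H⁺][HA⁻]/[H₂A], x² + Ka₁·x − Ka₁·C = 0 with C = 0.12 M and Ka₁ = 4.47e-07. Solving: [H⁺] = (−Ka₁ + √(Ka₁² + 4·Ka₁·C)) / 2 = 2.3138e-04 M. pH = -log(2.3138e-04) = 3.64.

pH = 3.64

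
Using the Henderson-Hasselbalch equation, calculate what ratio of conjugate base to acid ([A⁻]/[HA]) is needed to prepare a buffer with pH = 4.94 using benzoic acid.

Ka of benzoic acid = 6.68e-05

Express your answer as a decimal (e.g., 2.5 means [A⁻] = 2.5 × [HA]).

pKa = -log(6.68e-05) = 4.1752. pH = pKa + log([A⁻]/[HA]), so log([A⁻]/[HA]) = pH − pKa = 4.94 − 4.1752 = 0.7648. [A⁻]/[HA] = 10^(0.7648) = 5.82

[A⁻]/[HA] = 5.82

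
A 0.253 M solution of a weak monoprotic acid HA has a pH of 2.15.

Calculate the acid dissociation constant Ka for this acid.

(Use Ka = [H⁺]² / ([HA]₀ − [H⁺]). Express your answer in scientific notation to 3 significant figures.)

[H⁺] = 10^(−pH) = 10^(−2.15) = 7.079e-03 M. For HA ⇌ H⁺ + A⁻, Ka = [H⁺][A⁻]/[HA] = [H⁺]² / ([HA]₀ − [H⁺]) = (7.079e-03)² / (0.253 − 7.079e-03) = 2.04e-04.

K_a = 2.04e-04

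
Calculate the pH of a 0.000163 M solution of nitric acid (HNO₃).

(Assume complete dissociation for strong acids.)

[H⁺] = 0.000163 M for strong acid. pH = -log[H⁺] = -log(0.000163)

pH = 3.79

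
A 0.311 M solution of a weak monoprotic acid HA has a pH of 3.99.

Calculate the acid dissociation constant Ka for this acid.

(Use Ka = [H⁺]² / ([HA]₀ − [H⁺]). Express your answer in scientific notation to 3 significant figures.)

[H⁺] = 10^(−pH) = 10^(−3.99) = 1.023e-04 M. For HA ⇌ H⁺ + A⁻, Ka = [H⁺][A⁻]/[HA] = [H⁺]² / ([HA]₀ − [H⁺]) = (1.023e-04)² / (0.311 − 1.023e-04) = 3.37e-08.

K_a = 3.37e-08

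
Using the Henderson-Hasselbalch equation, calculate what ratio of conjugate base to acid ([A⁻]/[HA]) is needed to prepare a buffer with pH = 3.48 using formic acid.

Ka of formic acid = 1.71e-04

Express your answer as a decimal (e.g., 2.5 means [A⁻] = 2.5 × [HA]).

pKa = -log(1.71e-04) = 3.7670. pH = pKa + log([A⁻]/[HA]), so log([A⁻]/[HA]) = pH − pKa = 3.48 − 3.7670 = -0.2870. [A⁻]/[HA] = 10^(-0.2870) = 0.516

[A⁻]/[HA] = 0.516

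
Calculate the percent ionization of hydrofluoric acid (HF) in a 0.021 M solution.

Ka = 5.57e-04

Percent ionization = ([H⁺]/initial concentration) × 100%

Using Ka equilibrium: x² + Ka×x - Ka×C = 0. Solving: [H⁺] = 3.1529e-03. Percent = (3.1529e-03/0.021) × 100

Percent ionization = 15%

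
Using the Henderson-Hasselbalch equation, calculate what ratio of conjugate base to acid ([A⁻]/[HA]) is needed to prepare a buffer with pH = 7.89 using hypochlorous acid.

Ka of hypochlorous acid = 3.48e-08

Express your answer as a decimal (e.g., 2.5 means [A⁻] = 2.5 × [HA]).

pKa = -log(3.48e-08) = 7.4584. pH = pKa + log([A⁻]/[HA]), so log([A⁻]/[HA]) = pH − pKa = 7.89 − 7.4584 = 0.4316. [A⁻]/[HA] = 10^(0.4316) = 2.70

[A⁻]/[HA] = 2.70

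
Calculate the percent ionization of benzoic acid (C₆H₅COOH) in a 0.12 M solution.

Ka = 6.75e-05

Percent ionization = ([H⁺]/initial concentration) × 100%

Using Ka equilibrium: x² + Ka×x - Ka×C = 0. Solving: [H⁺] = 2.8125e-03. Percent = (2.8125e-03/0.12) × 100

Percent ionization = 2.34%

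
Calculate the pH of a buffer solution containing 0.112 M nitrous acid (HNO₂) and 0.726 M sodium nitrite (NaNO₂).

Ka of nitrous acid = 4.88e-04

pKa = -log(4.88e-04) = 3.31. pH = pKa + log([A⁻]/[HA]) = 3.31 + log(0.726/0.112)

pH = 4.12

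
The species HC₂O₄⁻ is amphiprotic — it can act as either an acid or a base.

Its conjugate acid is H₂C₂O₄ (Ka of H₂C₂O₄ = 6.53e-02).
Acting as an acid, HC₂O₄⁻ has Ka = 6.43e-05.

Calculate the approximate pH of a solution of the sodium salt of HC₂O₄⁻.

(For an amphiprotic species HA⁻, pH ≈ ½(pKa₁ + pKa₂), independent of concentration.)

pKa₁ = -log(6.53e-02) = 1.19; pKa₂ = -log(6.43e-05) = 4.19. For an amphiprotic species, pH ≈ ½(pKa₁ + pKa₂) = ½(1.19 + 4.19) = 2.69.

pH = 2.69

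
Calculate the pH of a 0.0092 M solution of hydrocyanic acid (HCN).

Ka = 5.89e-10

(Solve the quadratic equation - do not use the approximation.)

x² + Ka×x - Ka×C = 0. Using quadratic formula: [H⁺] = 2.3275e-06

pH = 5.63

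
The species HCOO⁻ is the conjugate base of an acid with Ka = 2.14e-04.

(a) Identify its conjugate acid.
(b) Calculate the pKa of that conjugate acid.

(a) The conjugate acid is formed by adding one H⁺ to HCOO⁻, giving HCOOH. (b) pKa = -log(Ka) = -log(2.14e-04) = 3.67.

Conjugate acid: HCOOH; pK_a = 3.67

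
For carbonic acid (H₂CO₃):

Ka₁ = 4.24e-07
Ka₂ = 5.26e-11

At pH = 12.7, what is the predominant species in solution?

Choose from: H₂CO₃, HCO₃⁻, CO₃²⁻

pKa₁ = 6.37, pKa₂ = 10.28. For a polyprotic acid the predominant species crosses at each pKa: below pKa_n the protonated form dominates, above it the deprotonated form does. At pH = 12.7, the predominant species is CO₃²⁻.

CO₃²⁻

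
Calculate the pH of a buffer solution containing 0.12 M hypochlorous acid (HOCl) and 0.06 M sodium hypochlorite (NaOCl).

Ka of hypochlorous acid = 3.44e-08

pKa = -log(3.44e-08) = 7.46. pH = pKa + log([A⁻]/[HA]) = 7.46 + log(0.06/0.12)

pH = 7.16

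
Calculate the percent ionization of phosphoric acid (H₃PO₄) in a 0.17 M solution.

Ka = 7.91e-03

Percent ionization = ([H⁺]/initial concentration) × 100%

Using Ka equilibrium: x² + Ka×x - Ka×C = 0. Solving: [H⁺] = 3.2928e-02. Percent = (3.2928e-02/0.17) × 100

Percent ionization = 19.4%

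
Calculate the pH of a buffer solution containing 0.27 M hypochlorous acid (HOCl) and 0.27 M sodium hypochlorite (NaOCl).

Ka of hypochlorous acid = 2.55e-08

pKa = -log(2.55e-08) = 7.59. pH = pKa + log([A⁻]/[HA]) = 7.59 + log(0.27/0.27)

pH = 7.59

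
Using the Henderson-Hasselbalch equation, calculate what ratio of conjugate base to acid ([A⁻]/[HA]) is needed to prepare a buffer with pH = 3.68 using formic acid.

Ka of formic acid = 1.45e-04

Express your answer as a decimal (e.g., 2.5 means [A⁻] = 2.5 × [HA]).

pKa = -log(1.45e-04) = 3.8386. pH = pKa + log([A⁻]/[HA]), so log([A⁻]/[HA]) = pH − pKa = 3.68 − 3.8386 = -0.1586. [A⁻]/[HA] = 10^(-0.1586) = 0.694

[A⁻]/[HA] = 0.694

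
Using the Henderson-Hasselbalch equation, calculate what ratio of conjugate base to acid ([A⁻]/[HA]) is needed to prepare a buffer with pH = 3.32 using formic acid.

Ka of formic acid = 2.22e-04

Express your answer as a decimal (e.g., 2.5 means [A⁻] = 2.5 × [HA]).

pKa = -log(2.22e-04) = 3.6536. pH = pKa + log([A⁻]/[HA]), so log([A⁻]/[HA]) = pH − pKa = 3.32 − 3.6536 = -0.3336. [A⁻]/[HA] = 10^(-0.3336) = 0.464

[A⁻]/[HA] = 0.464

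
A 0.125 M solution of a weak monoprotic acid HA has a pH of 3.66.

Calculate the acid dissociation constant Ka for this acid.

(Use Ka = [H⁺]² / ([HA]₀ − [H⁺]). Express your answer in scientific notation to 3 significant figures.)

[H⁺] = 10^(−pH) = 10^(−3.66) = 2.188e-04 M. For HA ⇌ H⁺ + A⁻, Ka = [H⁺][A⁻]/[HA] = [H⁺]² / ([HA]₀ − [H⁺]) = (2.188e-04)² / (0.125 − 2.188e-04) = 3.84e-07.

K_a = 3.84e-07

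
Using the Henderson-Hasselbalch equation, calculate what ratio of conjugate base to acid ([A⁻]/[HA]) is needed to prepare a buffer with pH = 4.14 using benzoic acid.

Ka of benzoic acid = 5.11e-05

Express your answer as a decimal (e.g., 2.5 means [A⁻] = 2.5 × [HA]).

pKa = -log(5.11e-05) = 4.2916. pH = pKa + log([A⁻]/[HA]), so log([A⁻]/[HA]) = pH − pKa = 4.14 − 4.2916 = -0.1516. [A⁻]/[HA] = 10^(-0.1516) = 0.705

[A⁻]/[HA] = 0.705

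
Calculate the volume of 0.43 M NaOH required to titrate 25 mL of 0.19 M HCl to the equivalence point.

At equivalence: moles acid = moles base. moles HCl = 0.19 × 25/1000 = 0.00475 mol. V_base = moles / 0.43 × 1000 = 11.0 mL.

V_{base} = 11.0 mL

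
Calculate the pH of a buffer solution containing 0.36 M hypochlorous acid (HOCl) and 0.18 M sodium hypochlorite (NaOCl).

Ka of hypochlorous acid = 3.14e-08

pKa = -log(3.14e-08) = 7.50. pH = pKa + log([A⁻]/[HA]) = 7.50 + log(0.18/0.36)

pH = 7.20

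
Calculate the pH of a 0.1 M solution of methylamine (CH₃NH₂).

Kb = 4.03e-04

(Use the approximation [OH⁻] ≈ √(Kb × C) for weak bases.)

[OH⁻] = √(Kb × C) = √(4.03e-04 × 0.1) = 6.3482e-03. pOH = 2.20, pH = 14 - pOH

pH = 11.80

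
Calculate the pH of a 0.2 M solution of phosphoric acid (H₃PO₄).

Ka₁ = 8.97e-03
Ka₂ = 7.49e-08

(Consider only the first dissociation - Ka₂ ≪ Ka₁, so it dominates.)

First dissociation dominates. From Ka₁ = [H⁺][HA⁻]/[H₂A], x² + Ka₁·x − Ka₁·C = 0 with C = 0.2 M and Ka₁ = 8.97e-03. Solving: [H⁺] = (−Ka₁ + √(Ka₁² + 4·Ka₁·C)) / 2 = 3.8107e-02 M. pH = -log(3.8107e-02) = 1.42.

pH = 1.42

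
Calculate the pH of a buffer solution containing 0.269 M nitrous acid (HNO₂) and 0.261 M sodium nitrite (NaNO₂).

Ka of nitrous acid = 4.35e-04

pKa = -log(4.35e-04) = 3.36. pH = pKa + log([A⁻]/[HA]) = 3.36 + log(0.261/0.269)

pH = 3.35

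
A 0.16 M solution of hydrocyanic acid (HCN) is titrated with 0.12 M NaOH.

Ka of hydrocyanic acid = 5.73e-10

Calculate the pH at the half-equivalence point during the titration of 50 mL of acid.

At half-equivalence [HA] = [A⁻], so Henderson-Hasselbalch gives pH = pKa = -log(5.73e-10) = 9.24.

pH = pKa = 9.24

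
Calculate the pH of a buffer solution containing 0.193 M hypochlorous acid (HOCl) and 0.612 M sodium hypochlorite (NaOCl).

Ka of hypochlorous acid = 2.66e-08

pKa = -log(2.66e-08) = 7.58. pH = pKa + log([A⁻]/[HA]) = 7.58 + log(0.612/0.193)

pH = 8.08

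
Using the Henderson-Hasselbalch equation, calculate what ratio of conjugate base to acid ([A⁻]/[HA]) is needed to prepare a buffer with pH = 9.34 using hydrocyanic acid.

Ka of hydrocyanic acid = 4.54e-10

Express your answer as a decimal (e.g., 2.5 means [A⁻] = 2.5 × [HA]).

pKa = -log(4.54e-10) = 9.3429. pH = pKa + log([A⁻]/[HA]), so log([A⁻]/[HA]) = pH − pKa = 9.34 − 9.3429 = -0.0029. [A⁻]/[HA] = 10^(-0.0029) = 0.993

[A⁻]/[HA] = 0.993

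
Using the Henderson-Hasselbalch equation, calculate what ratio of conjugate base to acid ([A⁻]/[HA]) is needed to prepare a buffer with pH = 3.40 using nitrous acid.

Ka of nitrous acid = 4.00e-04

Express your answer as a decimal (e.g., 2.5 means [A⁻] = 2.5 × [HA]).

pKa = -log(4.00e-04) = 3.3979. pH = pKa + log([A⁻]/[HA]), so log([A⁻]/[HA]) = pH − pKa = 3.40 − 3.3979 = 0.0021. [A⁻]/[HA] = 10^(0.0021) = 1.00

[A⁻]/[HA] = 1.00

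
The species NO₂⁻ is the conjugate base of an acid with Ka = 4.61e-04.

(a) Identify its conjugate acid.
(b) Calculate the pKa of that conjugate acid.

(a) The conjugate acid is formed by adding one H⁺ to NO₂⁻, giving HNO₂. (b) pKa = -log(Ka) = -log(4.61e-04) = 3.34.

Conjugate acid: HNO₂; pK_a = 3.34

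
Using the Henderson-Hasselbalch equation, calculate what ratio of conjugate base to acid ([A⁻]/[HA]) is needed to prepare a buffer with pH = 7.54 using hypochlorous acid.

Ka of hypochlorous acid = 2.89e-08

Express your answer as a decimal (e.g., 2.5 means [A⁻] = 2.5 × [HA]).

pKa = -log(2.89e-08) = 7.5391. pH = pKa + log([A⁻]/[HA]), so log([A⁻]/[HA]) = pH − pKa = 7.54 − 7.5391 = 0.0009. [A⁻]/[HA] = 10^(0.0009) = 1.00

[A⁻]/[HA] = 1.00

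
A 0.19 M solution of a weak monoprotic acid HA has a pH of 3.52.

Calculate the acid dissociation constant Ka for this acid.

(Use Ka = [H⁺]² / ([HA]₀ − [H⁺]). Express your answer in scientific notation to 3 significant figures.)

[H⁺] = 10^(−pH) = 10^(−3.52) = 3.020e-04 M. For HA ⇌ H⁺ + A⁻, Ka = [H⁺][A⁻]/[HA] = [H⁺]² / ([HA]₀ − [H⁺]) = (3.020e-04)² / (0.19 − 3.020e-04) = 4.81e-07.

K_a = 4.81e-07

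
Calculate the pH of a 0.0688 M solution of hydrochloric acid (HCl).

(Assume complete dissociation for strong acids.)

[H⁺] = 0.0688 M for strong acid. pH = -log[H⁺] = -log(0.0688)

pH = 1.16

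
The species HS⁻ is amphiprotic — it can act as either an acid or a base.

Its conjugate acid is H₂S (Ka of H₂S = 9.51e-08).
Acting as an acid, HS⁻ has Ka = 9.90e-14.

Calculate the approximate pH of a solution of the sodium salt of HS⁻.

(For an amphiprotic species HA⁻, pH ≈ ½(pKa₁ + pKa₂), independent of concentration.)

pKa₁ = -log(9.51e-08) = 7.02; pKa₂ = -log(9.90e-14) = 13.00. For an amphiprotic species, pH ≈ ½(pKa₁ + pKa₂) = ½(7.02 + 13.00) = 10.01.

pH = 10.01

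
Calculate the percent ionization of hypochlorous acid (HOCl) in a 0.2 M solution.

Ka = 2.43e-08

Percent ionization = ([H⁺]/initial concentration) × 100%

Using Ka equilibrium: x² + Ka×x - Ka×C = 0. Solving: [H⁺] = 6.9702e-05. Percent = (6.9702e-05/0.2) × 100

Percent ionization = 0.0349%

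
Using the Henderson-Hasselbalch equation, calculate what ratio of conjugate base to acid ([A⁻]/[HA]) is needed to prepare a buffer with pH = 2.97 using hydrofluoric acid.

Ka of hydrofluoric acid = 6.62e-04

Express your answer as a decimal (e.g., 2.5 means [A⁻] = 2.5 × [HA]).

pKa = -log(6.62e-04) = 3.1791. pH = pKa + log([A⁻]/[HA]), so log([A⁻]/[HA]) = pH − pKa = 2.97 − 3.1791 = -0.2091. [A⁻]/[HA] = 10^(-0.2091) = 0.618

[A⁻]/[HA] = 0.618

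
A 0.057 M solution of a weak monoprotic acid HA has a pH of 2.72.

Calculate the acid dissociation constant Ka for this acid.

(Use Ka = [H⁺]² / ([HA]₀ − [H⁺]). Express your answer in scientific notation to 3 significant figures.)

[H⁺] = 10^(−pH) = 10^(−2.72) = 1.905e-03 M. For HA ⇌ H⁺ + A⁻, Ka = [H⁺][A⁻]/[HA] = [H⁺]² / ([HA]₀ − [H⁺]) = (1.905e-03)² / (0.057 − 1.905e-03) = 6.59e-05.

K_a = 6.59e-05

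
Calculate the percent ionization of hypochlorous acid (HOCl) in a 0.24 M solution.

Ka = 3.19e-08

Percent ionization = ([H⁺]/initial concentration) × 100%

Using Ka equilibrium: x² + Ka×x - Ka×C = 0. Solving: [H⁺] = 8.7483e-05. Percent = (8.7483e-05/0.24) × 100

Percent ionization = 0.0365%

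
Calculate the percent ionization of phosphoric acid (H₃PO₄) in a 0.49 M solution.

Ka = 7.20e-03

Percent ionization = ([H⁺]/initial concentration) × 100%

Using Ka equilibrium: x² + Ka×x - Ka×C = 0. Solving: [H⁺] = 5.5906e-02. Percent = (5.5906e-02/0.49) × 100

Percent ionization = 11.4%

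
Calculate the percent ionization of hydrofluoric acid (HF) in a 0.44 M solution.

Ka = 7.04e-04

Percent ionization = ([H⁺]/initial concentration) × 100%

Using Ka equilibrium: x² + Ka×x - Ka×C = 0. Solving: [H⁺] = 1.7252e-02. Percent = (1.7252e-02/0.44) × 100

Percent ionization = 3.92%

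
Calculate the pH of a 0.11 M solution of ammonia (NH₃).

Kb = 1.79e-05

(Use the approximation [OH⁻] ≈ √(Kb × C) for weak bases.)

[OH⁻] = √(Kb × C) = √(1.79e-05 × 0.11) = 1.4032e-03. pOH = 2.85, pH = 14 - pOH

pH = 11.15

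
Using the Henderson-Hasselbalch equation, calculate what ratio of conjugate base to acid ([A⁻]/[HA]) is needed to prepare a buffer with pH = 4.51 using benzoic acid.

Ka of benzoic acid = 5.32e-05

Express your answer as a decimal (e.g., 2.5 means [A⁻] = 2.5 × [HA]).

pKa = -log(5.32e-05) = 4.2741. pH = pKa + log([A⁻]/[HA]), so log([A⁻]/[HA]) = pH − pKa = 4.51 − 4.2741 = 0.2359. [A⁻]/[HA] = 10^(0.2359) = 1.72

[A⁻]/[HA] = 1.72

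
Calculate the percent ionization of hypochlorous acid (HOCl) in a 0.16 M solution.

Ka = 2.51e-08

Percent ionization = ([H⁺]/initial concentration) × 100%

Using Ka equilibrium: x² + Ka×x - Ka×C = 0. Solving: [H⁺] = 6.3359e-05. Percent = (6.3359e-05/0.16) × 100

Percent ionization = 0.0396%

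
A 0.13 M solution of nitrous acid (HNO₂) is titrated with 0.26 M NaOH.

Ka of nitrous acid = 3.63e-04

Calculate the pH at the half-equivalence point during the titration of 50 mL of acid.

At half-equivalence [HA] = [A⁻], so Henderson-Hasselbalch gives pH = pKa = -log(3.63e-04) = 3.44.

pH = pKa = 3.44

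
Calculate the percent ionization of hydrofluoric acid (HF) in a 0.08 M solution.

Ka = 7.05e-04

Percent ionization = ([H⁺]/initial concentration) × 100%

Using Ka equilibrium: x² + Ka×x - Ka×C = 0. Solving: [H⁺] = 7.1658e-03. Percent = (7.1658e-03/0.08) × 100

Percent ionization = 8.96%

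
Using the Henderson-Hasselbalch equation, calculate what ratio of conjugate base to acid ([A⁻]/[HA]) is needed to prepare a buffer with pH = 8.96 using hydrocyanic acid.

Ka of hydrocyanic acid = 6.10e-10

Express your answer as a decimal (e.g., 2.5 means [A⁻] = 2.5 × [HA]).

pKa = -log(6.10e-10) = 9.2147. pH = pKa + log([A⁻]/[HA]), so log([A⁻]/[HA]) = pH − pKa = 8.96 − 9.2147 = -0.2547. [A⁻]/[HA] = 10^(-0.2547) = 0.556

[A⁻]/[HA] = 0.556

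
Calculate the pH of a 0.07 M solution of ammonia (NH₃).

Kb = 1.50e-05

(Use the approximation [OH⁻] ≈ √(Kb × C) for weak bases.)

[OH⁻] = √(Kb × C) = √(1.50e-05 × 0.07) = 1.0247e-03. pOH = 2.99, pH = 14 - pOH

pH = 11.01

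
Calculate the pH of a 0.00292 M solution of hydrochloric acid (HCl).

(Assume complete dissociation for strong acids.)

[H⁺] = 0.00292 M for strong acid. pH = -log[H⁺] = -log(0.00292)

pH = 2.53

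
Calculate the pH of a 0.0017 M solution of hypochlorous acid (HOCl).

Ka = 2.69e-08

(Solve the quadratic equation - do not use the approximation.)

x² + Ka×x - Ka×C = 0. Using quadratic formula: [H⁺] = 6.7490e-06

pH = 5.17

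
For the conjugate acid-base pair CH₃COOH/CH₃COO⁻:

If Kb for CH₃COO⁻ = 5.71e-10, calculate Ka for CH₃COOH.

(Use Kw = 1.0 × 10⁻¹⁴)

For a conjugate pair Ka × Kb = Kw, so Ka = Kw/Kb = 1.0 × 10⁻¹⁴ / 5.71e-10 = 1.75e-05.

K_a = 1.75e-05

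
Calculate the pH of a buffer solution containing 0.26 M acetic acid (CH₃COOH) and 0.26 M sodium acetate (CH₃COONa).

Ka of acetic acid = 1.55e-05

pKa = -log(1.55e-05) = 4.81. pH = pKa + log([A⁻]/[HA]) = 4.81 + log(0.26/0.26)

pH = 4.81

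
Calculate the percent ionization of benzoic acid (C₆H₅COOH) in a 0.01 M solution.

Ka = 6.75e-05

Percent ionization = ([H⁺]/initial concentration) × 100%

Using Ka equilibrium: x² + Ka×x - Ka×C = 0. Solving: [H⁺] = 7.8853e-04. Percent = (7.8853e-04/0.01) × 100

Percent ionization = 7.89%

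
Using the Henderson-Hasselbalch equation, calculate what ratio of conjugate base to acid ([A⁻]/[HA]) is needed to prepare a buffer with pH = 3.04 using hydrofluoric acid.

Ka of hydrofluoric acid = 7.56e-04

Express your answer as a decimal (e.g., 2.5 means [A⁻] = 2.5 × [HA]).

pKa = -log(7.56e-04) = 3.1215. pH = pKa + log([A⁻]/[HA]), so log([A⁻]/[HA]) = pH − pKa = 3.04 − 3.1215 = -0.0815. [A⁻]/[HA] = 10^(-0.0815) = 0.829

[A⁻]/[HA] = 0.829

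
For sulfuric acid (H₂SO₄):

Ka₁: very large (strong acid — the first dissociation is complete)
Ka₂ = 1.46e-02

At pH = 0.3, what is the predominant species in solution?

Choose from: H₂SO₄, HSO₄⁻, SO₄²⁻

The first dissociation is complete, so H₂SO₄ itself is never the predominant species in water; pKa₂ = -log(1.46e-02) = 1.84. For a polyprotic acid the predominant species crosses at each pKa: below pKa_n the protonated form dominates, above it the deprotonated form does. At pH = 0.3, the predominant species is HSO₄⁻.

HSO₄⁻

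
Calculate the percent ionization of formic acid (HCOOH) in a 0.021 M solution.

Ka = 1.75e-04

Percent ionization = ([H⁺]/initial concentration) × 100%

Using Ka equilibrium: x² + Ka×x - Ka×C = 0. Solving: [H⁺] = 1.8315e-03. Percent = (1.8315e-03/0.021) × 100

Percent ionization = 8.72%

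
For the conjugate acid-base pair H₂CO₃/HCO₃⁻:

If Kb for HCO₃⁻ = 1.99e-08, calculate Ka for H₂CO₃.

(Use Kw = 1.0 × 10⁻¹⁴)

For a conjugate pair Ka × Kb = Kw, so Ka = Kw/Kb = 1.0 × 10⁻¹⁴ / 1.99e-08 = 5.03e-07.

K_a = 5.03e-07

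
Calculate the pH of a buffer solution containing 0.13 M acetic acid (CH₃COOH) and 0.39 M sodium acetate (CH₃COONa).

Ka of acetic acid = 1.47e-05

pKa = -log(1.47e-05) = 4.83. pH = pKa + log([A⁻]/[HA]) = 4.83 + log(0.39/0.13)

pH = 5.31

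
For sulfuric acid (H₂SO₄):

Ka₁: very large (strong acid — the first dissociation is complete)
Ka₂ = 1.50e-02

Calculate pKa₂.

pKa₂ = -log(Ka₂) = -log(1.50e-02) = 1.82.

pK_{a2} = 1.82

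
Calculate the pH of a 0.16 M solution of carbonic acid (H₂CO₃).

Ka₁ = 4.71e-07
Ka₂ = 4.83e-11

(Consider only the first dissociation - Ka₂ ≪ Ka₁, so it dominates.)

First dissociation dominates. From Ka₁ = [H⁺][HA⁻]/[H₂A], x² + Ka₁·x − Ka₁·C = 0 with C = 0.16 M and Ka₁ = 4.71e-07. Solving: [H⁺] = (−Ka₁ + √(Ka₁² + 4·Ka₁·C)) / 2 = 2.7428e-04 M. pH = -log(2.7428e-04) = 3.56.

pH = 3.56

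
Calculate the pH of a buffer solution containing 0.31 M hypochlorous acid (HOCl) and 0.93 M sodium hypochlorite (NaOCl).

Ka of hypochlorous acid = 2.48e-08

pKa = -log(2.48e-08) = 7.61. pH = pKa + log([A⁻]/[HA]) = 7.61 + log(0.93/0.31)

pH = 8.08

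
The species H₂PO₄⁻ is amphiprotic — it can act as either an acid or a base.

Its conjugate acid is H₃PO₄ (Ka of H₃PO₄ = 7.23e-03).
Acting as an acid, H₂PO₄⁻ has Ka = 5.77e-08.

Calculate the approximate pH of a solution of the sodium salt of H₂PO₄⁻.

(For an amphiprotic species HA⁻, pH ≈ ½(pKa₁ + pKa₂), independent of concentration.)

pKa₁ = -log(7.23e-03) = 2.14; pKa₂ = -log(5.77e-08) = 7.24. For an amphiprotic species, pH ≈ ½(pKa₁ + pKa₂) = ½(2.14 + 7.24) = 4.69.

pH = 4.69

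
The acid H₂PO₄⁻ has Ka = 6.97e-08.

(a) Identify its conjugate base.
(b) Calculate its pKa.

(a) The conjugate base is formed by removing one H⁺ from H₂PO₄⁻, giving HPO₄²⁻. (b) pKa = -log(Ka) = -log(6.97e-08) = 7.16.

Conjugate base: HPO₄²⁻; pK_a = 7.16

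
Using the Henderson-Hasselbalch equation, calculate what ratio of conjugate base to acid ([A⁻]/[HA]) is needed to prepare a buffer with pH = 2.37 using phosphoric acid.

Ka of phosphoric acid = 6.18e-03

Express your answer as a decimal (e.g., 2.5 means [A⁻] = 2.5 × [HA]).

pKa = -log(6.18e-03) = 2.2090. pH = pKa + log([A⁻]/[HA]), so log([A⁻]/[HA]) = pH − pKa = 2.37 − 2.2090 = 0.1610. [A⁻]/[HA] = 10^(0.1610) = 1.45

[A⁻]/[HA] = 1.45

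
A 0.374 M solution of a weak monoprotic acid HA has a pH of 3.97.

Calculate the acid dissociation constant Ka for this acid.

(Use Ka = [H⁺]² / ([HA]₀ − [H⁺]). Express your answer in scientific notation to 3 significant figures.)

[H⁺] = 10^(−pH) = 10^(−3.97) = 1.072e-04 M. For HA ⇌ H⁺ + A⁻, Ka = [H⁺][A⁻]/[HA] = [H⁺]² / ([HA]₀ − [H⁺]) = (1.072e-04)² / (0.374 − 1.072e-04) = 3.07e-08.

K_a = 3.07e-08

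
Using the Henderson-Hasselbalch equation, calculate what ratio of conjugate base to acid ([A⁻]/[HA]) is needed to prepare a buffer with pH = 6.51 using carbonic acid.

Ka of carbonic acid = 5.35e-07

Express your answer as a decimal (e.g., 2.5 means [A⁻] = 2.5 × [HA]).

pKa = -log(5.35e-07) = 6.2716. pH = pKa + log([A⁻]/[HA]), so log([A⁻]/[HA]) = pH − pKa = 6.51 − 6.2716 = 0.2384. [A⁻]/[HA] = 10^(0.2384) = 1.73

[A⁻]/[HA] = 1.73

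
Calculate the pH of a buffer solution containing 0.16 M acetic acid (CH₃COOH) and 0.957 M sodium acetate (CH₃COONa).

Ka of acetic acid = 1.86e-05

pKa = -log(1.86e-05) = 4.73. pH = pKa + log([A⁻]/[HA]) = 4.73 + log(0.957/0.16)

pH = 5.51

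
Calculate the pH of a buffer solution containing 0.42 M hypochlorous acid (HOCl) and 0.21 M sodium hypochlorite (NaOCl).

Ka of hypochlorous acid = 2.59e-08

pKa = -log(2.59e-08) = 7.59. pH = pKa + log([A⁻]/[HA]) = 7.59 + log(0.21/0.42)

pH = 7.29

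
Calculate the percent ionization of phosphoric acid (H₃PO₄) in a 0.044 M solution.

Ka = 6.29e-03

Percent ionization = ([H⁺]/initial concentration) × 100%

Using Ka equilibrium: x² + Ka×x - Ka×C = 0. Solving: [H⁺] = 1.3786e-02. Percent = (1.3786e-02/0.044) × 100

Percent ionization = 31.3%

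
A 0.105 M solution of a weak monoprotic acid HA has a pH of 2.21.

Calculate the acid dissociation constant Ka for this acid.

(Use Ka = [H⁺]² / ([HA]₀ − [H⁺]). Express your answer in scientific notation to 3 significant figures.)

[H⁺] = 10^(−pH) = 10^(−2.21) = 6.166e-03 M. For HA ⇌ H⁺ + A⁻, Ka = [H⁺][A⁻]/[HA] = [H⁺]² / ([HA]₀ − [H⁺]) = (6.166e-03)² / (0.105 − 6.166e-03) = 3.85e-04.

K_a = 3.85e-04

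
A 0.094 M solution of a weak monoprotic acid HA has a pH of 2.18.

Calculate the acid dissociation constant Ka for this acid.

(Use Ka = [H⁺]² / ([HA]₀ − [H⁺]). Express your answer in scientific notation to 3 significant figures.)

[H⁺] = 10^(−pH) = 10^(−2.18) = 6.607e-03 M. For HA ⇌ H⁺ + A⁻, Ka = [H⁺][A⁻]/[HA] = [H⁺]² / ([HA]₀ − [H⁺]) = (6.607e-03)² / (0.094 − 6.607e-03) = 4.99e-04.

K_a = 4.99e-04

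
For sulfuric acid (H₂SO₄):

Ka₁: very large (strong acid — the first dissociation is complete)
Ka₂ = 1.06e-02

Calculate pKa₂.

pKa₂ = -log(Ka₂) = -log(1.06e-02) = 1.97.

pK_{a2} = 1.97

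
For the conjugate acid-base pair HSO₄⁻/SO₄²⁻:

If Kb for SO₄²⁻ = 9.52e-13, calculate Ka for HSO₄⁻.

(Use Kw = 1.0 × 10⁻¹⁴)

For a conjugate pair Ka × Kb = Kw, so Ka = Kw/Kb = 1.0 × 10⁻¹⁴ / 9.52e-13 = 1.05e-02.

K_a = 1.05e-02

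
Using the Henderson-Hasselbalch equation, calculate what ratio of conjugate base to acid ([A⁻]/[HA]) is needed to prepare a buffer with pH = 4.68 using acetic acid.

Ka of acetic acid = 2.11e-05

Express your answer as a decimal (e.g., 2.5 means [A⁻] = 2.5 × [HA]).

pKa = -log(2.11e-05) = 4.6757. pH = pKa + log([A⁻]/[HA]), so log([A⁻]/[HA]) = pH − pKa = 4.68 − 4.6757 = 0.0043. [A⁻]/[HA] = 10^(0.0043) = 1.01

[A⁻]/[HA] = 1.01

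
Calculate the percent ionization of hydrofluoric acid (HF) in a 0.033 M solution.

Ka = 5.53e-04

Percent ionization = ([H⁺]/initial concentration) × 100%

Using Ka equilibrium: x² + Ka×x - Ka×C = 0. Solving: [H⁺] = 4.0043e-03. Percent = (4.0043e-03/0.033) × 100

Percent ionization = 12.1%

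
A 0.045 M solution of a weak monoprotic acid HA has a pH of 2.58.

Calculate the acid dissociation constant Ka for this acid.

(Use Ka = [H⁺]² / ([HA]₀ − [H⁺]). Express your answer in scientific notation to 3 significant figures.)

[H⁺] = 10^(−pH) = 10^(−2.58) = 2.630e-03 M. For HA ⇌ H⁺ + A⁻, Ka = [H⁺][A⁻]/[HA] = [H⁺]² / ([HA]₀ − [H⁺]) = (2.630e-03)² / (0.045 − 2.630e-03) = 1.63e-04.

K_a = 1.63e-04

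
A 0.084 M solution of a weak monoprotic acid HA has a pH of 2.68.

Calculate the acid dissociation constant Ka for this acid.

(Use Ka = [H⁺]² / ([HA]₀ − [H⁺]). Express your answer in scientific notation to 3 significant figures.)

[H⁺] = 10^(−pH) = 10^(−2.68) = 2.089e-03 M. For HA ⇌ H⁺ + A⁻, Ka = [H⁺][A⁻]/[HA] = [H⁺]² / ([HA]₀ − [H⁺]) = (2.089e-03)² / (0.084 − 2.089e-03) = 5.33e-05.

K_a = 5.33e-05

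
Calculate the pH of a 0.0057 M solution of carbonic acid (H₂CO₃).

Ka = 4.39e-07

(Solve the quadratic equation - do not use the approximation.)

x² + Ka×x - Ka×C = 0. Using quadratic formula: [H⁺] = 4.9804e-05

pH = 4.30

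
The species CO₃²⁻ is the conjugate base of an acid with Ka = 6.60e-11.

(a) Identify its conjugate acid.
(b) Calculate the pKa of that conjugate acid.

(a) The conjugate acid is formed by adding one H⁺ to CO₃²⁻, giving HCO₃⁻. (b) pKa = -log(Ka) = -log(6.60e-11) = 10.18.

Conjugate acid: HCO₃⁻; pK_a = 10.18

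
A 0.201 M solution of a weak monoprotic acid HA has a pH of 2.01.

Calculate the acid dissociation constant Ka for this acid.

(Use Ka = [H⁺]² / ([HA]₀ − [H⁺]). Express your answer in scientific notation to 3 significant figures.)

[H⁺] = 10^(−pH) = 10^(−2.01) = 9.772e-03 M. For HA ⇌ H⁺ + A⁻, Ka = [H⁺][A⁻]/[HA] = [H⁺]² / ([HA]₀ − [H⁺]) = (9.772e-03)² / (0.201 − 9.772e-03) = 4.99e-04.

K_a = 4.99e-04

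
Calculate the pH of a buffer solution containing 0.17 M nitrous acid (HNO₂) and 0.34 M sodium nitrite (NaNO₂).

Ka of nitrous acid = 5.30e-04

pKa = -log(5.30e-04) = 3.28. pH = pKa + log([A⁻]/[HA]) = 3.28 + log(0.34/0.17)

pH = 3.58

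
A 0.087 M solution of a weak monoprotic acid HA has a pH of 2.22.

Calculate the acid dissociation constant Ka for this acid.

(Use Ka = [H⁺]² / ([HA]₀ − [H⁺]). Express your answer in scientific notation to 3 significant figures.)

[H⁺] = 10^(−pH) = 10^(−2.22) = 6.026e-03 M. For HA ⇌ H⁺ + A⁻, Ka = [H⁺][A⁻]/[HA] = [H⁺]² / ([HA]₀ − [H⁺]) = (6.026e-03)² / (0.087 − 6.026e-03) = 4.48e-04.

K_a = 4.48e-04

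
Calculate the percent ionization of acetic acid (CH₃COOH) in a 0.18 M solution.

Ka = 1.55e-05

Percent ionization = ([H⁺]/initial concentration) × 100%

Using Ka equilibrium: x² + Ka×x - Ka×C = 0. Solving: [H⁺] = 1.6626e-03. Percent = (1.6626e-03/0.18) × 100

Percent ionization = 0.924%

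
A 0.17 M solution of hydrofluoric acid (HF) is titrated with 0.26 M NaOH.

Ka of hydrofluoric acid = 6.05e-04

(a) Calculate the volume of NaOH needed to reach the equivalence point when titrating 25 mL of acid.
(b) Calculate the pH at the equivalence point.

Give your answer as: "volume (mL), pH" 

moles acid = 0.17 × 25/1000 = 0.00425 mol; V_base = moles/0.26 × 1000 = 16.3 mL. At equivalence only the conjugate base is present: [A⁻] = 0.00425/0.041 = 1.0279e-01 M. Kb = Kw/Ka = 1.65e-11; [OH⁻] = √(Kb × [A⁻]) = 1.3035e-06; pOH = 5.88; pH = 14 - pOH = 8.12.

V = 16.3 mL, pH = 8.12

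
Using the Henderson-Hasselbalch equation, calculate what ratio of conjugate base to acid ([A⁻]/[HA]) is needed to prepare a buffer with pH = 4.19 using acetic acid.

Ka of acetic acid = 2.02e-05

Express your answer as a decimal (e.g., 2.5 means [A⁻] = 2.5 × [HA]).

pKa = -log(2.02e-05) = 4.6946. pH = pKa + log([A⁻]/[HA]), so log([A⁻]/[HA]) = pH − pKa = 4.19 − 4.6946 = -0.5046. [A⁻]/[HA] = 10^(-0.5046) = 0.313

[A⁻]/[HA] = 0.313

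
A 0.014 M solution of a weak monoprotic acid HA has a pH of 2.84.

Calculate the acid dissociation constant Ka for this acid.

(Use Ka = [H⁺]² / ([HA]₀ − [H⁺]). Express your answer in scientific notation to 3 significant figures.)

[H⁺] = 10^(−pH) = 10^(−2.84) = 1.445e-03 M. For HA ⇌ H⁺ + A⁻, Ka = [H⁺][A⁻]/[HA] = [H⁺]² / ([HA]₀ − [H⁺]) = (1.445e-03)² / (0.014 − 1.445e-03) = 1.66e-04.

K_a = 1.66e-04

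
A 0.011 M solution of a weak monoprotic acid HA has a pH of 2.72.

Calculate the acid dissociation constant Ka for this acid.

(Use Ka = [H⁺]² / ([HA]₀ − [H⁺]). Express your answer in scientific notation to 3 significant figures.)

[H⁺] = 10^(−pH) = 10^(−2.72) = 1.905e-03 M. For HA ⇌ H⁺ + A⁻, Ka = [H⁺][A⁻]/[HA] = [H⁺]² / ([HA]₀ − [H⁺]) = (1.905e-03)² / (0.011 − 1.905e-03) = 3.99e-04.

K_a = 3.99e-04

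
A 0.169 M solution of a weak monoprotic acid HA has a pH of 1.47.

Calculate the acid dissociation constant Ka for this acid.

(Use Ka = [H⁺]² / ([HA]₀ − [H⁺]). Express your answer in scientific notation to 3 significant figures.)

[H⁺] = 10^(−pH) = 10^(−1.47) = 3.388e-02 M. For HA ⇌ H⁺ + A⁻, Ka = [H⁺][A⁻]/[HA] = [H⁺]² / ([HA]₀ − [H⁺]) = (3.388e-02)² / (0.169 − 3.388e-02) = 8.50e-03.

K_a = 8.50e-03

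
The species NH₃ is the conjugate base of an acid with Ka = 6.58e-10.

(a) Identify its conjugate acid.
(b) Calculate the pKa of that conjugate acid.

(a) The conjugate acid is formed by adding one H⁺ to NH₃, giving NH₄⁺. (b) pKa = -log(Ka) = -log(6.58e-10) = 9.18.

Conjugate acid: NH₄⁺; pK_a = 9.18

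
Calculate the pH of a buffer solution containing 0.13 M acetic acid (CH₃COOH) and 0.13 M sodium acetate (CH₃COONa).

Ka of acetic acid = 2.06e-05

pKa = -log(2.06e-05) = 4.69. pH = pKa + log([A⁻]/[HA]) = 4.69 + log(0.13/0.13)

pH = 4.69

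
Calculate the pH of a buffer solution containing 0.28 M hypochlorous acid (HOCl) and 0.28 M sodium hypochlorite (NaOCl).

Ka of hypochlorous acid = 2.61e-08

pKa = -log(2.61e-08) = 7.58. pH = pKa + log([A⁻]/[HA]) = 7.58 + log(0.28/0.28)

pH = 7.58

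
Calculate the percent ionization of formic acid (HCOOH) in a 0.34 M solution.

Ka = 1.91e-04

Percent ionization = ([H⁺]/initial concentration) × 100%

Using Ka equilibrium: x² + Ka×x - Ka×C = 0. Solving: [H⁺] = 7.9636e-03. Percent = (7.9636e-03/0.34) × 100

Percent ionization = 2.34%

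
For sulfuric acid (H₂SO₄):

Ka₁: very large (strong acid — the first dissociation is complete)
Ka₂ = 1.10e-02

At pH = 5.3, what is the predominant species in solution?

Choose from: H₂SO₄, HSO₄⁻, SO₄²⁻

The first dissociation is complete, so H₂SO₄ itself is never the predominant species in water; pKa₂ = -log(1.10e-02) = 1.96. For a polyprotic acid the predominant species crosses at each pKa: below pKa_n the protonated form dominates, above it the deprotonated form does. At pH = 5.3, the predominant species is SO₄²⁻.

SO₄²⁻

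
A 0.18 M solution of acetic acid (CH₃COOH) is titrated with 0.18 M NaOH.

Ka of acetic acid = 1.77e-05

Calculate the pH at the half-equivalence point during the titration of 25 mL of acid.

At half-equivalence [HA] = [A⁻], so Henderson-Hasselbalch gives pH = pKa = -log(1.77e-05) = 4.75.

pH = pKa = 4.75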